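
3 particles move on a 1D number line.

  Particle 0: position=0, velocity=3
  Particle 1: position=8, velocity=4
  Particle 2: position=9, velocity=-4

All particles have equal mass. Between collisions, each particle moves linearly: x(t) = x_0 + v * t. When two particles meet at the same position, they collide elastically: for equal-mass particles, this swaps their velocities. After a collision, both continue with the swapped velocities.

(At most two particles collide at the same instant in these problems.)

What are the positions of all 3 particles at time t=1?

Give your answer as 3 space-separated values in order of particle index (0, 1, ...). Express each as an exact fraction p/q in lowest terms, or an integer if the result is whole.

Answer: 3 5 12

Derivation:
Collision at t=1/8: particles 1 and 2 swap velocities; positions: p0=3/8 p1=17/2 p2=17/2; velocities now: v0=3 v1=-4 v2=4
Advance to t=1 (no further collisions before then); velocities: v0=3 v1=-4 v2=4; positions = 3 5 12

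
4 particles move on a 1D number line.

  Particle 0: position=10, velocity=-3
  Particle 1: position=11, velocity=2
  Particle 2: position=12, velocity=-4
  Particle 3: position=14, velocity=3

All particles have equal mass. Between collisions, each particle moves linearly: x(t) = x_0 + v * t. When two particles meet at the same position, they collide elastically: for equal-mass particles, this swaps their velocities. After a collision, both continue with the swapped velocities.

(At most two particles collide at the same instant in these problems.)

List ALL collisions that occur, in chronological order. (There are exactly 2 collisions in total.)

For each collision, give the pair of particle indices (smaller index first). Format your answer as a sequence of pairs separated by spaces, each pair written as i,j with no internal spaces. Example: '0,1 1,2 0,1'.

Collision at t=1/6: particles 1 and 2 swap velocities; positions: p0=19/2 p1=34/3 p2=34/3 p3=29/2; velocities now: v0=-3 v1=-4 v2=2 v3=3
Collision at t=2: particles 0 and 1 swap velocities; positions: p0=4 p1=4 p2=15 p3=20; velocities now: v0=-4 v1=-3 v2=2 v3=3

Answer: 1,2 0,1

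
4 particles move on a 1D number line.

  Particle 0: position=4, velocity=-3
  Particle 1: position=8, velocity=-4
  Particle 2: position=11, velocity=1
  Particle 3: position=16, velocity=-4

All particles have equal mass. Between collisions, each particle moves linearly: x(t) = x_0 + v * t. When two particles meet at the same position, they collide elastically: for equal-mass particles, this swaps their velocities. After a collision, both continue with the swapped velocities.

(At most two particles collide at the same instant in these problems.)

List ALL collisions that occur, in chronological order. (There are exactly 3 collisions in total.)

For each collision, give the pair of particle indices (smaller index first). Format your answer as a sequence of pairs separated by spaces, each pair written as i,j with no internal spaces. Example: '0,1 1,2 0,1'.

Collision at t=1: particles 2 and 3 swap velocities; positions: p0=1 p1=4 p2=12 p3=12; velocities now: v0=-3 v1=-4 v2=-4 v3=1
Collision at t=4: particles 0 and 1 swap velocities; positions: p0=-8 p1=-8 p2=0 p3=15; velocities now: v0=-4 v1=-3 v2=-4 v3=1
Collision at t=12: particles 1 and 2 swap velocities; positions: p0=-40 p1=-32 p2=-32 p3=23; velocities now: v0=-4 v1=-4 v2=-3 v3=1

Answer: 2,3 0,1 1,2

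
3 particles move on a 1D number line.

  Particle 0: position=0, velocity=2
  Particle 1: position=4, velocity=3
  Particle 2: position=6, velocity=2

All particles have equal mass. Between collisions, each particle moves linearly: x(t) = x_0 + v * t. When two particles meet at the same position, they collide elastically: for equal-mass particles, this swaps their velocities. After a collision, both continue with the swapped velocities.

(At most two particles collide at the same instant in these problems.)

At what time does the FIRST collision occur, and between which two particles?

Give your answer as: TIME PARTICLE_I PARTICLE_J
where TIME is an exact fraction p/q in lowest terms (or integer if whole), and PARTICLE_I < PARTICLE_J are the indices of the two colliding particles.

Pair (0,1): pos 0,4 vel 2,3 -> not approaching (rel speed -1 <= 0)
Pair (1,2): pos 4,6 vel 3,2 -> gap=2, closing at 1/unit, collide at t=2
Earliest collision: t=2 between 1 and 2

Answer: 2 1 2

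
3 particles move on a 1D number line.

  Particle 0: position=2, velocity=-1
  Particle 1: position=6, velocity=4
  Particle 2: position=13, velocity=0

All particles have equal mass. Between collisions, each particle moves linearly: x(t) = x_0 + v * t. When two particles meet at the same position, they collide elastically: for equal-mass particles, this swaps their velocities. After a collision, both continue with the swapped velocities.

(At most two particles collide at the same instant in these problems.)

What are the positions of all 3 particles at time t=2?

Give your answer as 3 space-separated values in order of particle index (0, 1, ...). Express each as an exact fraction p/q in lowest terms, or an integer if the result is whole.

Collision at t=7/4: particles 1 and 2 swap velocities; positions: p0=1/4 p1=13 p2=13; velocities now: v0=-1 v1=0 v2=4
Advance to t=2 (no further collisions before then); velocities: v0=-1 v1=0 v2=4; positions = 0 13 14

Answer: 0 13 14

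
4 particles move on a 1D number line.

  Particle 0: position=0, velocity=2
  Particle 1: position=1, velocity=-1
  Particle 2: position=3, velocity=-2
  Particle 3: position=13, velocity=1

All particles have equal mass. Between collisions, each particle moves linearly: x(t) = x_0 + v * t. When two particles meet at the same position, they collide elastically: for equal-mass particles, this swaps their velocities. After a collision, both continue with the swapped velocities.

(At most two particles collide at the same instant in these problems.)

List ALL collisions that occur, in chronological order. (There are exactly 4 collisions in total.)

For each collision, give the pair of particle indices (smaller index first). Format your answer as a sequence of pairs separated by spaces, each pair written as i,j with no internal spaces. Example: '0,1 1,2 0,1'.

Answer: 0,1 1,2 0,1 2,3

Derivation:
Collision at t=1/3: particles 0 and 1 swap velocities; positions: p0=2/3 p1=2/3 p2=7/3 p3=40/3; velocities now: v0=-1 v1=2 v2=-2 v3=1
Collision at t=3/4: particles 1 and 2 swap velocities; positions: p0=1/4 p1=3/2 p2=3/2 p3=55/4; velocities now: v0=-1 v1=-2 v2=2 v3=1
Collision at t=2: particles 0 and 1 swap velocities; positions: p0=-1 p1=-1 p2=4 p3=15; velocities now: v0=-2 v1=-1 v2=2 v3=1
Collision at t=13: particles 2 and 3 swap velocities; positions: p0=-23 p1=-12 p2=26 p3=26; velocities now: v0=-2 v1=-1 v2=1 v3=2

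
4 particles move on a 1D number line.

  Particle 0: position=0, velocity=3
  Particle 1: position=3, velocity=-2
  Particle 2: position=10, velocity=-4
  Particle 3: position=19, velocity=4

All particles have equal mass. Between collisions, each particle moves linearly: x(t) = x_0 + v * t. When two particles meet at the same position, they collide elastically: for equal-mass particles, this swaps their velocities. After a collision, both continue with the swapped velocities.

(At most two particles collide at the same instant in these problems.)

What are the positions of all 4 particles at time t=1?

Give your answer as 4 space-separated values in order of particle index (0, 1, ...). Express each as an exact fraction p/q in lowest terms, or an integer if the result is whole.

Collision at t=3/5: particles 0 and 1 swap velocities; positions: p0=9/5 p1=9/5 p2=38/5 p3=107/5; velocities now: v0=-2 v1=3 v2=-4 v3=4
Advance to t=1 (no further collisions before then); velocities: v0=-2 v1=3 v2=-4 v3=4; positions = 1 3 6 23

Answer: 1 3 6 23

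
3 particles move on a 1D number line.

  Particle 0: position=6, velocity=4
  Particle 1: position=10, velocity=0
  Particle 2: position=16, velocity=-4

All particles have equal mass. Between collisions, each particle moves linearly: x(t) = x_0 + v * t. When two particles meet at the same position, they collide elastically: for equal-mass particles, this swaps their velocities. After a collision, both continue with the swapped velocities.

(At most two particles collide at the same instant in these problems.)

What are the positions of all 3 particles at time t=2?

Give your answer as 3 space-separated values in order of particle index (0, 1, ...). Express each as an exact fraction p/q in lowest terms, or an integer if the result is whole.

Collision at t=1: particles 0 and 1 swap velocities; positions: p0=10 p1=10 p2=12; velocities now: v0=0 v1=4 v2=-4
Collision at t=5/4: particles 1 and 2 swap velocities; positions: p0=10 p1=11 p2=11; velocities now: v0=0 v1=-4 v2=4
Collision at t=3/2: particles 0 and 1 swap velocities; positions: p0=10 p1=10 p2=12; velocities now: v0=-4 v1=0 v2=4
Advance to t=2 (no further collisions before then); velocities: v0=-4 v1=0 v2=4; positions = 8 10 14

Answer: 8 10 14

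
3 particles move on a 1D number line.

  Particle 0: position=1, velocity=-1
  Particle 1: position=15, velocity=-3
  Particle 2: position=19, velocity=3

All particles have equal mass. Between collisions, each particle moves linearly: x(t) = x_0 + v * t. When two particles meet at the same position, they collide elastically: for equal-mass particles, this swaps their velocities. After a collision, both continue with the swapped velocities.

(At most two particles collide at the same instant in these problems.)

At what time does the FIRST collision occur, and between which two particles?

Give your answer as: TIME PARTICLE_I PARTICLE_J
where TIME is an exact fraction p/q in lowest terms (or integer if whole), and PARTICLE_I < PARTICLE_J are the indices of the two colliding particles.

Pair (0,1): pos 1,15 vel -1,-3 -> gap=14, closing at 2/unit, collide at t=7
Pair (1,2): pos 15,19 vel -3,3 -> not approaching (rel speed -6 <= 0)
Earliest collision: t=7 between 0 and 1

Answer: 7 0 1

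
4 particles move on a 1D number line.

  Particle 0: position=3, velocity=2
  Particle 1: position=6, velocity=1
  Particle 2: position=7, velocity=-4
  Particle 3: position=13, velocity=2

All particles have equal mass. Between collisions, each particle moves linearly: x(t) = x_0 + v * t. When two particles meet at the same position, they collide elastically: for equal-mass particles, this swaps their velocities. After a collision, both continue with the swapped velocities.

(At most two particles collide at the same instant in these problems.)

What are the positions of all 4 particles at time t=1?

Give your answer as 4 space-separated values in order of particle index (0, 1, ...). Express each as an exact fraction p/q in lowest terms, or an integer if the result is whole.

Answer: 3 5 7 15

Derivation:
Collision at t=1/5: particles 1 and 2 swap velocities; positions: p0=17/5 p1=31/5 p2=31/5 p3=67/5; velocities now: v0=2 v1=-4 v2=1 v3=2
Collision at t=2/3: particles 0 and 1 swap velocities; positions: p0=13/3 p1=13/3 p2=20/3 p3=43/3; velocities now: v0=-4 v1=2 v2=1 v3=2
Advance to t=1 (no further collisions before then); velocities: v0=-4 v1=2 v2=1 v3=2; positions = 3 5 7 15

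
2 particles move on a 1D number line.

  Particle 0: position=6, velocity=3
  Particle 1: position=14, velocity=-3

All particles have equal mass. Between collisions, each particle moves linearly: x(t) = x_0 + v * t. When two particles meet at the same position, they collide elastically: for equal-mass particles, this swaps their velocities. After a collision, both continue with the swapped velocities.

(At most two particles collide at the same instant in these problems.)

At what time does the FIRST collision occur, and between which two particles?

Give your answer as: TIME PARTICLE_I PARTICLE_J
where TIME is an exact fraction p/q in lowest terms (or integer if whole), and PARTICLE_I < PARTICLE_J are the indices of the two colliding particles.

Answer: 4/3 0 1

Derivation:
Pair (0,1): pos 6,14 vel 3,-3 -> gap=8, closing at 6/unit, collide at t=4/3
Earliest collision: t=4/3 between 0 and 1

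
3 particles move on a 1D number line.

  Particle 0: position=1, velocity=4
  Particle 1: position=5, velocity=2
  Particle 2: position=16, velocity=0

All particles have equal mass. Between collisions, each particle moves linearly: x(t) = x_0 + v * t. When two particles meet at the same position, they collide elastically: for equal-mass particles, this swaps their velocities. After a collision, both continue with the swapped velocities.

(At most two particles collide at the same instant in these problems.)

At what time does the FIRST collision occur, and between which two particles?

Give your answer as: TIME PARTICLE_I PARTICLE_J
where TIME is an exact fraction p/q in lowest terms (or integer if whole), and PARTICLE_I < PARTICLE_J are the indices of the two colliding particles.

Answer: 2 0 1

Derivation:
Pair (0,1): pos 1,5 vel 4,2 -> gap=4, closing at 2/unit, collide at t=2
Pair (1,2): pos 5,16 vel 2,0 -> gap=11, closing at 2/unit, collide at t=11/2
Earliest collision: t=2 between 0 and 1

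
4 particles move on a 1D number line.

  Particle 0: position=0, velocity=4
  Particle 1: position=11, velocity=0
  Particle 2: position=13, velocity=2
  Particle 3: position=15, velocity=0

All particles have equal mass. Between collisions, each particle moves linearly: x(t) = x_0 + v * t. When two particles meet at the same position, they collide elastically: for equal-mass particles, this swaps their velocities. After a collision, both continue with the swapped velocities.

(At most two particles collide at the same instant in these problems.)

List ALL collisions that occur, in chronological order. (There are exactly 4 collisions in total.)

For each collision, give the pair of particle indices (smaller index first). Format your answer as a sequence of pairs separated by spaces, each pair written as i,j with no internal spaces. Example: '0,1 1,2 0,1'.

Answer: 2,3 0,1 1,2 2,3

Derivation:
Collision at t=1: particles 2 and 3 swap velocities; positions: p0=4 p1=11 p2=15 p3=15; velocities now: v0=4 v1=0 v2=0 v3=2
Collision at t=11/4: particles 0 and 1 swap velocities; positions: p0=11 p1=11 p2=15 p3=37/2; velocities now: v0=0 v1=4 v2=0 v3=2
Collision at t=15/4: particles 1 and 2 swap velocities; positions: p0=11 p1=15 p2=15 p3=41/2; velocities now: v0=0 v1=0 v2=4 v3=2
Collision at t=13/2: particles 2 and 3 swap velocities; positions: p0=11 p1=15 p2=26 p3=26; velocities now: v0=0 v1=0 v2=2 v3=4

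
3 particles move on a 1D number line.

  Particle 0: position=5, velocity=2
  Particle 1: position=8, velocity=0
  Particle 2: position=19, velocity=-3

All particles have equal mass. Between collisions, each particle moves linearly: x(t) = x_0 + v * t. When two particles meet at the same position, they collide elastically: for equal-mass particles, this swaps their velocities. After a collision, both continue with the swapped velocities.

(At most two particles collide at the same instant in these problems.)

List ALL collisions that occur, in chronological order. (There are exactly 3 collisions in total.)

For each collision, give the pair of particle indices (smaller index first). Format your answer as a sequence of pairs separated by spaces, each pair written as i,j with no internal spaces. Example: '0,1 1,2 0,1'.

Collision at t=3/2: particles 0 and 1 swap velocities; positions: p0=8 p1=8 p2=29/2; velocities now: v0=0 v1=2 v2=-3
Collision at t=14/5: particles 1 and 2 swap velocities; positions: p0=8 p1=53/5 p2=53/5; velocities now: v0=0 v1=-3 v2=2
Collision at t=11/3: particles 0 and 1 swap velocities; positions: p0=8 p1=8 p2=37/3; velocities now: v0=-3 v1=0 v2=2

Answer: 0,1 1,2 0,1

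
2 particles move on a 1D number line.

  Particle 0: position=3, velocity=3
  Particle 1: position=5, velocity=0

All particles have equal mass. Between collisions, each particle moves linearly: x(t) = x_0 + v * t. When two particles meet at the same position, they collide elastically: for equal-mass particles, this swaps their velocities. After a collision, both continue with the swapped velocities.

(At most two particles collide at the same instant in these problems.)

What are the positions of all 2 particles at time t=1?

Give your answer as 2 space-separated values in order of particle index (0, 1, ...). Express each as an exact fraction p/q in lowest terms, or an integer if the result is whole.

Collision at t=2/3: particles 0 and 1 swap velocities; positions: p0=5 p1=5; velocities now: v0=0 v1=3
Advance to t=1 (no further collisions before then); velocities: v0=0 v1=3; positions = 5 6

Answer: 5 6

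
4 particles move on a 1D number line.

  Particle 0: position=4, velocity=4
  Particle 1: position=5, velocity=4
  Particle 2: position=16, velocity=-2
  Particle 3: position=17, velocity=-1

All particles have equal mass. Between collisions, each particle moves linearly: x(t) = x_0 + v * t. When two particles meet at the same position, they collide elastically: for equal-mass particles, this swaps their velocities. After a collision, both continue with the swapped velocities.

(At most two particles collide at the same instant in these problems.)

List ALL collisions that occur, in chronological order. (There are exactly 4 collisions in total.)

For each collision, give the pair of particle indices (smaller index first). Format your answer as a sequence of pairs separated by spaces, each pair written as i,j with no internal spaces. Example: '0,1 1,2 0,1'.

Collision at t=11/6: particles 1 and 2 swap velocities; positions: p0=34/3 p1=37/3 p2=37/3 p3=91/6; velocities now: v0=4 v1=-2 v2=4 v3=-1
Collision at t=2: particles 0 and 1 swap velocities; positions: p0=12 p1=12 p2=13 p3=15; velocities now: v0=-2 v1=4 v2=4 v3=-1
Collision at t=12/5: particles 2 and 3 swap velocities; positions: p0=56/5 p1=68/5 p2=73/5 p3=73/5; velocities now: v0=-2 v1=4 v2=-1 v3=4
Collision at t=13/5: particles 1 and 2 swap velocities; positions: p0=54/5 p1=72/5 p2=72/5 p3=77/5; velocities now: v0=-2 v1=-1 v2=4 v3=4

Answer: 1,2 0,1 2,3 1,2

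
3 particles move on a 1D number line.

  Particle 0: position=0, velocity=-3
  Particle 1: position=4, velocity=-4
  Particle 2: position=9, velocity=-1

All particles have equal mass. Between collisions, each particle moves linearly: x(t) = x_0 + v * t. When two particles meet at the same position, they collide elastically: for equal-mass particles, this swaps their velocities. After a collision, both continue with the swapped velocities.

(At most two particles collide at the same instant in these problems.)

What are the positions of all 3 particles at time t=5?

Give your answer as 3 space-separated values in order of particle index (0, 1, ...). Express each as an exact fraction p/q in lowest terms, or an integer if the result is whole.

Answer: -16 -15 4

Derivation:
Collision at t=4: particles 0 and 1 swap velocities; positions: p0=-12 p1=-12 p2=5; velocities now: v0=-4 v1=-3 v2=-1
Advance to t=5 (no further collisions before then); velocities: v0=-4 v1=-3 v2=-1; positions = -16 -15 4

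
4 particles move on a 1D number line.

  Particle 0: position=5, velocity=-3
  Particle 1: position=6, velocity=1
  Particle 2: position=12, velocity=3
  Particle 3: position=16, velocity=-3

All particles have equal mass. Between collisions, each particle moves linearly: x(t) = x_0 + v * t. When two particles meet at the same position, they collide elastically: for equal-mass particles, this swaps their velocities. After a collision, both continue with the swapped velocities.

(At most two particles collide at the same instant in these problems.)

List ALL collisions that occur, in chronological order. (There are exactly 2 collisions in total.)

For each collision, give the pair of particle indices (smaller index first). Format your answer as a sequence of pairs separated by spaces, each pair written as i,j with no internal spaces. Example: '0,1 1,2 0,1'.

Collision at t=2/3: particles 2 and 3 swap velocities; positions: p0=3 p1=20/3 p2=14 p3=14; velocities now: v0=-3 v1=1 v2=-3 v3=3
Collision at t=5/2: particles 1 and 2 swap velocities; positions: p0=-5/2 p1=17/2 p2=17/2 p3=39/2; velocities now: v0=-3 v1=-3 v2=1 v3=3

Answer: 2,3 1,2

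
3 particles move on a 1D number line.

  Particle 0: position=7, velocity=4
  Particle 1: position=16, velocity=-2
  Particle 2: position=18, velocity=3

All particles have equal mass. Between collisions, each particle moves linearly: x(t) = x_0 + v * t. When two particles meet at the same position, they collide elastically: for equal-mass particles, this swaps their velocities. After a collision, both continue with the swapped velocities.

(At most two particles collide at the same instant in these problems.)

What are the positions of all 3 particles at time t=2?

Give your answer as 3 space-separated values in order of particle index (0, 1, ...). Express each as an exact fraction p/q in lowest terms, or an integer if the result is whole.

Collision at t=3/2: particles 0 and 1 swap velocities; positions: p0=13 p1=13 p2=45/2; velocities now: v0=-2 v1=4 v2=3
Advance to t=2 (no further collisions before then); velocities: v0=-2 v1=4 v2=3; positions = 12 15 24

Answer: 12 15 24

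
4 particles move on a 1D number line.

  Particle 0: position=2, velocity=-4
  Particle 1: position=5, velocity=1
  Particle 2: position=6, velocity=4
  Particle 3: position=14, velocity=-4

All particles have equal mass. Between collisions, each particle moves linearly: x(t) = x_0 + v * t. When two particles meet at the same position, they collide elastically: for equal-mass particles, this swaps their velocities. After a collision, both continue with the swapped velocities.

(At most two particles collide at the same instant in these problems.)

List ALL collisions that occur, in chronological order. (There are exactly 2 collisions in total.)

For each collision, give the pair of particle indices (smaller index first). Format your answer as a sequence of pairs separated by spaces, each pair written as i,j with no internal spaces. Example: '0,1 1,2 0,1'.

Answer: 2,3 1,2

Derivation:
Collision at t=1: particles 2 and 3 swap velocities; positions: p0=-2 p1=6 p2=10 p3=10; velocities now: v0=-4 v1=1 v2=-4 v3=4
Collision at t=9/5: particles 1 and 2 swap velocities; positions: p0=-26/5 p1=34/5 p2=34/5 p3=66/5; velocities now: v0=-4 v1=-4 v2=1 v3=4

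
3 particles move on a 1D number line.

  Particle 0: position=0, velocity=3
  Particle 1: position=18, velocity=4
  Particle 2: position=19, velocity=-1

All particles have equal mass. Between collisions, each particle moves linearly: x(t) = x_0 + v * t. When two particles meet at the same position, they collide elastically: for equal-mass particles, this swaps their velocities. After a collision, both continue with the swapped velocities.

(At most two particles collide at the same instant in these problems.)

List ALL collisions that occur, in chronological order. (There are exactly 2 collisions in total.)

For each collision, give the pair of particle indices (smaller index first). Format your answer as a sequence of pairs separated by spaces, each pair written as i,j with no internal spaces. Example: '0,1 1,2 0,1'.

Answer: 1,2 0,1

Derivation:
Collision at t=1/5: particles 1 and 2 swap velocities; positions: p0=3/5 p1=94/5 p2=94/5; velocities now: v0=3 v1=-1 v2=4
Collision at t=19/4: particles 0 and 1 swap velocities; positions: p0=57/4 p1=57/4 p2=37; velocities now: v0=-1 v1=3 v2=4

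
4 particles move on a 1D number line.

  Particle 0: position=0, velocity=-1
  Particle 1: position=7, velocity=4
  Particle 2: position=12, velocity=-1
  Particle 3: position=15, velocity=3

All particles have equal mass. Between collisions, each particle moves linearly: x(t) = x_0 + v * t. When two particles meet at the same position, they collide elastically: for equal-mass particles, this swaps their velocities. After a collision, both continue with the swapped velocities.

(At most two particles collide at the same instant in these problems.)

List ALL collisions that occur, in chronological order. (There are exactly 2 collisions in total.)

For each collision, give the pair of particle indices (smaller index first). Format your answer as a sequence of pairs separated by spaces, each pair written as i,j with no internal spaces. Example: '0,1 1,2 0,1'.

Collision at t=1: particles 1 and 2 swap velocities; positions: p0=-1 p1=11 p2=11 p3=18; velocities now: v0=-1 v1=-1 v2=4 v3=3
Collision at t=8: particles 2 and 3 swap velocities; positions: p0=-8 p1=4 p2=39 p3=39; velocities now: v0=-1 v1=-1 v2=3 v3=4

Answer: 1,2 2,3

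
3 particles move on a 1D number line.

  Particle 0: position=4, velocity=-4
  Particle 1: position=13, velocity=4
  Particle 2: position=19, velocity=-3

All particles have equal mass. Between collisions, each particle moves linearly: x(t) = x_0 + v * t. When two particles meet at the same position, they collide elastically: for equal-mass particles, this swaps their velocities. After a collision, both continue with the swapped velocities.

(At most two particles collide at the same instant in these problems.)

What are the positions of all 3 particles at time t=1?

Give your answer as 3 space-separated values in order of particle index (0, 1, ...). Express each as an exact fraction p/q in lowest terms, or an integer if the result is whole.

Answer: 0 16 17

Derivation:
Collision at t=6/7: particles 1 and 2 swap velocities; positions: p0=4/7 p1=115/7 p2=115/7; velocities now: v0=-4 v1=-3 v2=4
Advance to t=1 (no further collisions before then); velocities: v0=-4 v1=-3 v2=4; positions = 0 16 17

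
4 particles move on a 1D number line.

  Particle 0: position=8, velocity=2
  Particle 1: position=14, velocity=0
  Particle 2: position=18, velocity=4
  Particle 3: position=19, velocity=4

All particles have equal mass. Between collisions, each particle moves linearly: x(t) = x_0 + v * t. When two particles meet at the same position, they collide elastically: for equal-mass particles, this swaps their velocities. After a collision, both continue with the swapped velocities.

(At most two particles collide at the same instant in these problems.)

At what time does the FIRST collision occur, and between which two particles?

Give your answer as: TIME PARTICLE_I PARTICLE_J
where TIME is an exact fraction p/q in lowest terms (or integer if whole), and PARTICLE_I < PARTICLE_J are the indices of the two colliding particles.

Pair (0,1): pos 8,14 vel 2,0 -> gap=6, closing at 2/unit, collide at t=3
Pair (1,2): pos 14,18 vel 0,4 -> not approaching (rel speed -4 <= 0)
Pair (2,3): pos 18,19 vel 4,4 -> not approaching (rel speed 0 <= 0)
Earliest collision: t=3 between 0 and 1

Answer: 3 0 1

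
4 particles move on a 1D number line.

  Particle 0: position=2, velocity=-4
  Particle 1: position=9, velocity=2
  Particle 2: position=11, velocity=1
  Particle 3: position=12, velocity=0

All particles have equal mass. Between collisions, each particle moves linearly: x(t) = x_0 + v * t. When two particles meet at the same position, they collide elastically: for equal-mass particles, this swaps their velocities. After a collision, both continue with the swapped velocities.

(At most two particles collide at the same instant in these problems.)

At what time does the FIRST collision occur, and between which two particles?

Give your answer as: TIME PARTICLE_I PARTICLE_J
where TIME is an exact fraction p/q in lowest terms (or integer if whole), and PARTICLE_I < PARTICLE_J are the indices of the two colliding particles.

Pair (0,1): pos 2,9 vel -4,2 -> not approaching (rel speed -6 <= 0)
Pair (1,2): pos 9,11 vel 2,1 -> gap=2, closing at 1/unit, collide at t=2
Pair (2,3): pos 11,12 vel 1,0 -> gap=1, closing at 1/unit, collide at t=1
Earliest collision: t=1 between 2 and 3

Answer: 1 2 3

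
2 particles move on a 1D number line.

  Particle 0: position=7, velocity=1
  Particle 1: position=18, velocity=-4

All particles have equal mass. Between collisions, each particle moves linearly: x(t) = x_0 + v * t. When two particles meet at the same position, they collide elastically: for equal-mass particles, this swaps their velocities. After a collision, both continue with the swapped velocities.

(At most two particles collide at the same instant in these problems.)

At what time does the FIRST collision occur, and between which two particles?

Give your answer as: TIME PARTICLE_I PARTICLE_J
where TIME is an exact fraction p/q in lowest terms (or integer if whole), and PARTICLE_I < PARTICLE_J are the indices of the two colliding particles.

Pair (0,1): pos 7,18 vel 1,-4 -> gap=11, closing at 5/unit, collide at t=11/5
Earliest collision: t=11/5 between 0 and 1

Answer: 11/5 0 1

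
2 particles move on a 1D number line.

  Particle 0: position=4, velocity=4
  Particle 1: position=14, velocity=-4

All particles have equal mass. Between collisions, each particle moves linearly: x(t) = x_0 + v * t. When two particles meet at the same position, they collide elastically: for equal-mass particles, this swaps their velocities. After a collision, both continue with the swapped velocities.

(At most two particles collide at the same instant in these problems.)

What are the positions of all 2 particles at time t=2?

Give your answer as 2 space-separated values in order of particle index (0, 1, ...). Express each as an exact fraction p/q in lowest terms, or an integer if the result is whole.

Answer: 6 12

Derivation:
Collision at t=5/4: particles 0 and 1 swap velocities; positions: p0=9 p1=9; velocities now: v0=-4 v1=4
Advance to t=2 (no further collisions before then); velocities: v0=-4 v1=4; positions = 6 12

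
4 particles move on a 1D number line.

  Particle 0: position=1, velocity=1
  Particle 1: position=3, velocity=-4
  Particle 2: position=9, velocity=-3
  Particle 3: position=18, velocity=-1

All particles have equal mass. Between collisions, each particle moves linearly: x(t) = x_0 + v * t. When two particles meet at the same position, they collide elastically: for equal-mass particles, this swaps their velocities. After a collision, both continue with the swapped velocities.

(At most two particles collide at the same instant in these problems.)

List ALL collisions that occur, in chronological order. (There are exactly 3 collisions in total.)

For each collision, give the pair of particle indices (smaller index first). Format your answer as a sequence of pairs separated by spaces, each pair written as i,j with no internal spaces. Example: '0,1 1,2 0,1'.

Answer: 0,1 1,2 2,3

Derivation:
Collision at t=2/5: particles 0 and 1 swap velocities; positions: p0=7/5 p1=7/5 p2=39/5 p3=88/5; velocities now: v0=-4 v1=1 v2=-3 v3=-1
Collision at t=2: particles 1 and 2 swap velocities; positions: p0=-5 p1=3 p2=3 p3=16; velocities now: v0=-4 v1=-3 v2=1 v3=-1
Collision at t=17/2: particles 2 and 3 swap velocities; positions: p0=-31 p1=-33/2 p2=19/2 p3=19/2; velocities now: v0=-4 v1=-3 v2=-1 v3=1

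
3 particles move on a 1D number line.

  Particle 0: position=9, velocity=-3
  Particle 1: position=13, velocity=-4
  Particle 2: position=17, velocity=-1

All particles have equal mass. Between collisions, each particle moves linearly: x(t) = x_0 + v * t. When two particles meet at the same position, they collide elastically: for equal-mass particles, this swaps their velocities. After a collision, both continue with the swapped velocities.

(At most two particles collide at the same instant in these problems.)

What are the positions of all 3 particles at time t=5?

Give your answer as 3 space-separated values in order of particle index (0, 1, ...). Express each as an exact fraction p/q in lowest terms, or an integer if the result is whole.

Collision at t=4: particles 0 and 1 swap velocities; positions: p0=-3 p1=-3 p2=13; velocities now: v0=-4 v1=-3 v2=-1
Advance to t=5 (no further collisions before then); velocities: v0=-4 v1=-3 v2=-1; positions = -7 -6 12

Answer: -7 -6 12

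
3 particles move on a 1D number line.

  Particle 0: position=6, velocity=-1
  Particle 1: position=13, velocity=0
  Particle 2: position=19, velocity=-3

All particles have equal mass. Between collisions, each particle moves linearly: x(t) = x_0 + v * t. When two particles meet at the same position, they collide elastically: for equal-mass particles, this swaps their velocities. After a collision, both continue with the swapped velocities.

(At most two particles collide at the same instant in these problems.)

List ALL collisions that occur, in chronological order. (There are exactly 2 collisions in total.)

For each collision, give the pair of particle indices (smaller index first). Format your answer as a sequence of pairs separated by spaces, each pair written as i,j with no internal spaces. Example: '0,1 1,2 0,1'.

Answer: 1,2 0,1

Derivation:
Collision at t=2: particles 1 and 2 swap velocities; positions: p0=4 p1=13 p2=13; velocities now: v0=-1 v1=-3 v2=0
Collision at t=13/2: particles 0 and 1 swap velocities; positions: p0=-1/2 p1=-1/2 p2=13; velocities now: v0=-3 v1=-1 v2=0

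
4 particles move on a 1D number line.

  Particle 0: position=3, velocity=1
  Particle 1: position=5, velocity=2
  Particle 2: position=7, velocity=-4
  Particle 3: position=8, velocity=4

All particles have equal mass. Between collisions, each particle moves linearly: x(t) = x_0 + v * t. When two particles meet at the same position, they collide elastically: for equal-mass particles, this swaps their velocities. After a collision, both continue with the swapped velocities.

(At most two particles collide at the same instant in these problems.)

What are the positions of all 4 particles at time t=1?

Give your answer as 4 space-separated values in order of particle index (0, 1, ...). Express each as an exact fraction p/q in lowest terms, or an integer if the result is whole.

Answer: 3 4 7 12

Derivation:
Collision at t=1/3: particles 1 and 2 swap velocities; positions: p0=10/3 p1=17/3 p2=17/3 p3=28/3; velocities now: v0=1 v1=-4 v2=2 v3=4
Collision at t=4/5: particles 0 and 1 swap velocities; positions: p0=19/5 p1=19/5 p2=33/5 p3=56/5; velocities now: v0=-4 v1=1 v2=2 v3=4
Advance to t=1 (no further collisions before then); velocities: v0=-4 v1=1 v2=2 v3=4; positions = 3 4 7 12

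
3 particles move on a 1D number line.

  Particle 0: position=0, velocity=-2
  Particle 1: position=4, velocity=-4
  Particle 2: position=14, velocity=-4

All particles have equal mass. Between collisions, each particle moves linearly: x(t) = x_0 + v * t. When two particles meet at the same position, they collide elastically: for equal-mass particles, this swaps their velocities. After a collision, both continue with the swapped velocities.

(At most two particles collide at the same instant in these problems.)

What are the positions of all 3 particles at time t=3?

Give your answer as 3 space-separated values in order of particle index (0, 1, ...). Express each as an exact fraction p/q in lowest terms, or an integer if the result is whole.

Collision at t=2: particles 0 and 1 swap velocities; positions: p0=-4 p1=-4 p2=6; velocities now: v0=-4 v1=-2 v2=-4
Advance to t=3 (no further collisions before then); velocities: v0=-4 v1=-2 v2=-4; positions = -8 -6 2

Answer: -8 -6 2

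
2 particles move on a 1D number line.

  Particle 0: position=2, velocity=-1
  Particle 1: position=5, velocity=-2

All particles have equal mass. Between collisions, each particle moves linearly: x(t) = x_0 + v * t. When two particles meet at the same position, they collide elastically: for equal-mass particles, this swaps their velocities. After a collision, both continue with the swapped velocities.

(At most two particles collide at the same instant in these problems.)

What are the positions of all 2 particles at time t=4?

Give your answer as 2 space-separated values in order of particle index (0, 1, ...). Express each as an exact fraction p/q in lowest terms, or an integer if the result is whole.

Answer: -3 -2

Derivation:
Collision at t=3: particles 0 and 1 swap velocities; positions: p0=-1 p1=-1; velocities now: v0=-2 v1=-1
Advance to t=4 (no further collisions before then); velocities: v0=-2 v1=-1; positions = -3 -2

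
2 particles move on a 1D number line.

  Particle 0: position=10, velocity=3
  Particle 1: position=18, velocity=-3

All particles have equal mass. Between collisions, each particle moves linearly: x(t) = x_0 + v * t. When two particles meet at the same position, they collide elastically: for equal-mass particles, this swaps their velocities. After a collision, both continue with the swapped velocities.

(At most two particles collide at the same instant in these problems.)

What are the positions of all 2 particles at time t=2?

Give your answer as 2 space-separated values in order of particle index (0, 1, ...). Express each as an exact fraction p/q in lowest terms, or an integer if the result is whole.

Collision at t=4/3: particles 0 and 1 swap velocities; positions: p0=14 p1=14; velocities now: v0=-3 v1=3
Advance to t=2 (no further collisions before then); velocities: v0=-3 v1=3; positions = 12 16

Answer: 12 16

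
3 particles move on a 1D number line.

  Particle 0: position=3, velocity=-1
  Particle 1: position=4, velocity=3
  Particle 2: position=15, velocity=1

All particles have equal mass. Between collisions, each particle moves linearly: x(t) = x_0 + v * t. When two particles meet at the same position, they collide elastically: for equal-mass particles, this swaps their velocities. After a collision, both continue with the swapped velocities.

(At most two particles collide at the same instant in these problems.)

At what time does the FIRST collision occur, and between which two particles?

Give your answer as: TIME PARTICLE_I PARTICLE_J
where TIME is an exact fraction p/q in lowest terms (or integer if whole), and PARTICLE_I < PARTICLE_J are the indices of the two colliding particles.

Pair (0,1): pos 3,4 vel -1,3 -> not approaching (rel speed -4 <= 0)
Pair (1,2): pos 4,15 vel 3,1 -> gap=11, closing at 2/unit, collide at t=11/2
Earliest collision: t=11/2 between 1 and 2

Answer: 11/2 1 2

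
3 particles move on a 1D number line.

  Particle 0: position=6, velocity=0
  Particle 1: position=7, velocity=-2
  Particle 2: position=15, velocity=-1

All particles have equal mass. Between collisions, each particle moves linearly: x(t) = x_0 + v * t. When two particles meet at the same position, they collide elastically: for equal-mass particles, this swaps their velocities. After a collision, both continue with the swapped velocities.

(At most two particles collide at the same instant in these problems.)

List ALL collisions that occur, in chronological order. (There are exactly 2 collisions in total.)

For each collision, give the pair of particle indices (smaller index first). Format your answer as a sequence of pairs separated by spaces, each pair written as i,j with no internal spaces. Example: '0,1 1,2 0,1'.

Collision at t=1/2: particles 0 and 1 swap velocities; positions: p0=6 p1=6 p2=29/2; velocities now: v0=-2 v1=0 v2=-1
Collision at t=9: particles 1 and 2 swap velocities; positions: p0=-11 p1=6 p2=6; velocities now: v0=-2 v1=-1 v2=0

Answer: 0,1 1,2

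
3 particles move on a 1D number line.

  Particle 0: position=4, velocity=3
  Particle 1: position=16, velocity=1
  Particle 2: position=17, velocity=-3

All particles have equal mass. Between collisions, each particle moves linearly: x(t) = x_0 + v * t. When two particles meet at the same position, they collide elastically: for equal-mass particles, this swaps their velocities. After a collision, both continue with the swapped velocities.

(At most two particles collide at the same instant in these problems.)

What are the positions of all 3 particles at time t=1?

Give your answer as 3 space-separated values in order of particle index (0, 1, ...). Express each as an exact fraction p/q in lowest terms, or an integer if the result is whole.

Answer: 7 14 17

Derivation:
Collision at t=1/4: particles 1 and 2 swap velocities; positions: p0=19/4 p1=65/4 p2=65/4; velocities now: v0=3 v1=-3 v2=1
Advance to t=1 (no further collisions before then); velocities: v0=3 v1=-3 v2=1; positions = 7 14 17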